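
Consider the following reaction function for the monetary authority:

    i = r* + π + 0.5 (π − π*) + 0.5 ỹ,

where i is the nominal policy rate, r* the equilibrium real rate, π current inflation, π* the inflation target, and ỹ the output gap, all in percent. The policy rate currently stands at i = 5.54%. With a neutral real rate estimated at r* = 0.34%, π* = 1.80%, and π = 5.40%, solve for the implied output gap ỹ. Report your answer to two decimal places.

-4.00%

0.5 ỹ = 5.54 − 0.34 − 5.40 − 0.5 × (5.40 − 1.80) = -2
ỹ = -2 / 0.5 = -4.00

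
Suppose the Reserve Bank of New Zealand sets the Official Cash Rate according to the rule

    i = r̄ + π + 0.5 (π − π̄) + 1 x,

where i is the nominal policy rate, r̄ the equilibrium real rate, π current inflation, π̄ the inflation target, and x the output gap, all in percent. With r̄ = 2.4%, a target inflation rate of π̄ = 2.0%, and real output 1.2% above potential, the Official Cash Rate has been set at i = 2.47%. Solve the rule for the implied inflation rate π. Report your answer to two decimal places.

Output 1.2% above potential → x = 1.2.
Collecting π: i = r̄ + (1 + 0.5) π − 0.5 π̄ + 1 x
1.5 π = 2.47 − 2.4 + 0.5 × 2.0 − 1 × 1.2 = -0.13
π = -0.13 / 1.5 = -0.09

-0.09%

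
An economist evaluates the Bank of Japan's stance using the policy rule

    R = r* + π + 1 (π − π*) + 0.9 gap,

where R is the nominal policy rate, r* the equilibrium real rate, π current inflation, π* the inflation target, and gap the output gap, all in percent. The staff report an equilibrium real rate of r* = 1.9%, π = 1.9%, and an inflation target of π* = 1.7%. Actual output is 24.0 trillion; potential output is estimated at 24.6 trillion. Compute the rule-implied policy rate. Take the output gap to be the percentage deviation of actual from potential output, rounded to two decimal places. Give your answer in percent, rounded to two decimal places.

Output gap = 100 × (24.0 − 24.6) / 24.6 = -2.44%.
R = 1.90 + 1.90 + 1 × (1.90 − 1.70) + 0.9 × (-2.44)
   = 1.90 + 1.9 + 0.2 − 2.196 = 1.80

1.80%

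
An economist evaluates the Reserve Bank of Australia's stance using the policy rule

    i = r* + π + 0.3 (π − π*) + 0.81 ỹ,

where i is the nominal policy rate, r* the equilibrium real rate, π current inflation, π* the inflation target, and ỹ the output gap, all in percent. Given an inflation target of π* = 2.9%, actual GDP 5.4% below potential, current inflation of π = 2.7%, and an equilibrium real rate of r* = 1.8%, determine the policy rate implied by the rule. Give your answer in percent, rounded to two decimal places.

0.07%

Output 5.4% below potential → ỹ = -5.4.
i = 1.8 + 2.7 + 0.3 × (2.7 − 2.9) + 0.81 × (-5.4)
   = 1.8 + 2.7 − 0.06 − 4.374 = 0.07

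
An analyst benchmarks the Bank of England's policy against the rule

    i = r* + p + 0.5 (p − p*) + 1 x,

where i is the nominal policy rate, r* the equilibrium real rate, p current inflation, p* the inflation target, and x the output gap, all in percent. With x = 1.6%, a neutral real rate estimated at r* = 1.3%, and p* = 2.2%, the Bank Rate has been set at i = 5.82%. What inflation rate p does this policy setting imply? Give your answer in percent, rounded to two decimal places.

2.68%

Collecting p: i = r* + (1 + 0.5) p − 0.5 p* + 1 x
1.5 p = 5.82 − 1.3 + 0.5 × 2.2 − 1 × 1.6 = 4.02
p = 4.02 / 1.5 = 2.68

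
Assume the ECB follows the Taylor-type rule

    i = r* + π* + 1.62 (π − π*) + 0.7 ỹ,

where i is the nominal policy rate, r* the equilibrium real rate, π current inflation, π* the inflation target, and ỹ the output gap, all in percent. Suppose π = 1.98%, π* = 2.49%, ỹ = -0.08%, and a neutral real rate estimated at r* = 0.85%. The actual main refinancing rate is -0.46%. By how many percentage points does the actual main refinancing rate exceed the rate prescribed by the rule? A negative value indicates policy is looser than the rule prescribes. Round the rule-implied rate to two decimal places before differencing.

i = 0.85 + 2.49 + 1.62 × (1.98 − 2.49) + 0.7 × (-0.08)
   = 0.85 + 2.49 − 0.8262 − 0.056 = 2.46
Deviation = -0.46 − 2.46 = -2.92 pp.

-2.92 pp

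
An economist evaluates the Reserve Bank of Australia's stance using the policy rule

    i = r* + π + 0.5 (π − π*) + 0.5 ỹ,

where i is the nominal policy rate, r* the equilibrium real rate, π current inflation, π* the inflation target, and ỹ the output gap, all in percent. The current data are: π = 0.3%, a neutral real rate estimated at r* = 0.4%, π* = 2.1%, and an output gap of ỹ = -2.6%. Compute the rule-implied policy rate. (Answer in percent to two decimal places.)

-1.50%

i = 0.4 + 0.3 + 0.5 × (0.3 − 2.1) + 0.5 × (-2.6)
   = 0.4 + 0.3 − 0.9 − 1.3 = -1.50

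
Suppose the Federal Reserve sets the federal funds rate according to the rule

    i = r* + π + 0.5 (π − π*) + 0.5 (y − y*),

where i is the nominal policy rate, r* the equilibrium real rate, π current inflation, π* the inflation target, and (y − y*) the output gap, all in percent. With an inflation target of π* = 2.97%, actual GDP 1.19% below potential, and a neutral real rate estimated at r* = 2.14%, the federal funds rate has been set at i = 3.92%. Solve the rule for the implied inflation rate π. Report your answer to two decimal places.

2.57%

Output 1.19% below potential → (y − y*) = -1.19.
Collecting π: i = r* + (1 + 0.5) π − 0.5 π* + 0.5 (y − y*)
1.5 π = 3.92 − 2.14 + 0.5 × 2.97 − 0.5 × (-1.19) = 3.86
π = 3.86 / 1.5 = 2.57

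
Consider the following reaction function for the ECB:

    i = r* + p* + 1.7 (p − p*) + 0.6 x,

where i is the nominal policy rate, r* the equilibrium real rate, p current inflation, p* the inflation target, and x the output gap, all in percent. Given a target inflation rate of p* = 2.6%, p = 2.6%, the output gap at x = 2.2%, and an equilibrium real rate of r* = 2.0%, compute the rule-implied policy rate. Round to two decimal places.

5.92%

i = 2.0 + 2.6 + 1.7 × (2.6 − 2.6) + 0.6 × 2.2
   = 2.0 + 2.6 + 0 + 1.32 = 5.92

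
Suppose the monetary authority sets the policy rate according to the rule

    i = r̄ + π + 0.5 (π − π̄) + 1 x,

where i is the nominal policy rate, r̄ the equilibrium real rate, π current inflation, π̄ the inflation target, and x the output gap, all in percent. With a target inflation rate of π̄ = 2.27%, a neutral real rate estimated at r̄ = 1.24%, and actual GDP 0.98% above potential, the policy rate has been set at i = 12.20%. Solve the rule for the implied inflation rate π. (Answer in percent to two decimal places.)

Output 0.98% above potential → x = 0.98.
Collecting π: i = r̄ + (1 + 0.5) π − 0.5 π̄ + 1 x
1.5 π = 12.20 − 1.24 + 0.5 × 2.27 − 1 × 0.98 = 11.115
π = 11.115 / 1.5 = 7.41

7.41%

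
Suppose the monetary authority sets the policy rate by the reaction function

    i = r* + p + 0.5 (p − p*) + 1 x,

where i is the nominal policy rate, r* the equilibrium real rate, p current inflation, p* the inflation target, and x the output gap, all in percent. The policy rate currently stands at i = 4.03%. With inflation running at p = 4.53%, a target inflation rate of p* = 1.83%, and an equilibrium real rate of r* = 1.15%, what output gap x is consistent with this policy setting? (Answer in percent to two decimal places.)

-3.00%

1 x = 4.03 − 1.15 − 4.53 − 0.5 × (4.53 − 1.83) = -3
x = -3 / 1 = -3.00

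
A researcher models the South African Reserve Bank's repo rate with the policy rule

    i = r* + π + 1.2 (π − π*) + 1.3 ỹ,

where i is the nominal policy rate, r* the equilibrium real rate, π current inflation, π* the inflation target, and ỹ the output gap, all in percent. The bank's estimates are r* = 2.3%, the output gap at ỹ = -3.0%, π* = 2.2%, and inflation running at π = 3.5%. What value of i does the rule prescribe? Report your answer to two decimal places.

3.46%

i = 2.3 + 3.5 + 1.2 × (3.5 − 2.2) + 1.3 × (-3.0)
   = 2.3 + 3.5 + 1.56 − 3.9 = 3.46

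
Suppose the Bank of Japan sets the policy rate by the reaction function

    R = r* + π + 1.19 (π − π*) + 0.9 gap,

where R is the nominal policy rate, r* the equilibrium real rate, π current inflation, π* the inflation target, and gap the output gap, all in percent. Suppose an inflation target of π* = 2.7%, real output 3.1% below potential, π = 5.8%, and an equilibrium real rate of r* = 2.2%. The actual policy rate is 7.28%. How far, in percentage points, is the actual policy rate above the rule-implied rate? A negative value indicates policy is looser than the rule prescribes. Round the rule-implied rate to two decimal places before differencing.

-1.62 pp

Output 3.1% below potential → gap = -3.1.
R = 2.2 + 5.8 + 1.19 × (5.8 − 2.7) + 0.9 × (-3.1)
   = 2.2 + 5.8 + 3.689 − 2.79 = 8.90
Deviation = 7.28 − 8.90 = -1.62 pp.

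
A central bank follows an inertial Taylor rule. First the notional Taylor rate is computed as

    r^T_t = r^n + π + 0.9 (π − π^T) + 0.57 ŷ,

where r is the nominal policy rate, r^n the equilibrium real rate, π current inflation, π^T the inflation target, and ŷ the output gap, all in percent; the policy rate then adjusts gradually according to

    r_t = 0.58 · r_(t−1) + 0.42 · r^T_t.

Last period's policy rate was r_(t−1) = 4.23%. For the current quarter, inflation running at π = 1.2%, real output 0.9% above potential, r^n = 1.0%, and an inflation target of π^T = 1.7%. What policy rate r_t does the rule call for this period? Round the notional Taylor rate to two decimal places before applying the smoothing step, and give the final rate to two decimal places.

Output 0.9% above potential → ŷ = 0.9.
r^T_t = 1.0 + 1.2 + 0.9 × (1.2 − 1.7) + 0.57 × 0.9
   = 1.0 + 1.2 − 0.45 + 0.513 = 2.26
r_t = 0.58 × 4.23 + 0.42 × 2.26 = 2.4534 + 0.9492 = 3.40

3.40%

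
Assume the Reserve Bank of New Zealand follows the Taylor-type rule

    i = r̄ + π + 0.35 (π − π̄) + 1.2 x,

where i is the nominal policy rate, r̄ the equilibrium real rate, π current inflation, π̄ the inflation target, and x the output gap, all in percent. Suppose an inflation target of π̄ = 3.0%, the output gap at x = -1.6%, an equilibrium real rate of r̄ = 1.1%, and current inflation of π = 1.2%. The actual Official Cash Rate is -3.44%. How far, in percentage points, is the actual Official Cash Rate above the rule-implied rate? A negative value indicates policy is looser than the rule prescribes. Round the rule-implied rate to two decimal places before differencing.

-3.19 pp

i = 1.1 + 1.2 + 0.35 × (1.2 − 3.0) + 1.2 × (-1.6)
   = 1.1 + 1.2 − 0.63 − 1.92 = -0.25
Deviation = -3.44 − (-0.25) = -3.19 pp.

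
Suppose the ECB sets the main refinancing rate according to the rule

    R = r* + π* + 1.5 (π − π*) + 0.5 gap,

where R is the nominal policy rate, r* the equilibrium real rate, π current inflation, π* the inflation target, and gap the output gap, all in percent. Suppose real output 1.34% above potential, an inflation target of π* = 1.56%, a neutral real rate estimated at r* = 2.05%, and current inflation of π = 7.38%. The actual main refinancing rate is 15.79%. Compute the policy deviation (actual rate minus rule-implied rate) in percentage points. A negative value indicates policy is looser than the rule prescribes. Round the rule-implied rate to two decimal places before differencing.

Output 1.34% above potential → gap = 1.34.
R = 2.05 + 1.56 + 1.5 × (7.38 − 1.56) + 0.5 × 1.34
   = 2.05 + 1.56 + 8.73 + 0.67 = 13.01
Deviation = 15.79 − 13.01 = 2.78 pp.

2.78 pp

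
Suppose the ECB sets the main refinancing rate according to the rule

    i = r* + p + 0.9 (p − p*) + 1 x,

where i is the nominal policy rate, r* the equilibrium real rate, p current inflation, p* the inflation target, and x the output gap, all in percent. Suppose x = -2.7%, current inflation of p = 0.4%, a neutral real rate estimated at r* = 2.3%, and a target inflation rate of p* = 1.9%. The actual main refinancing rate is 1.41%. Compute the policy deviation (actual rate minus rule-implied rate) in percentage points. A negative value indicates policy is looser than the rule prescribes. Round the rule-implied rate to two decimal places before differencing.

i = 2.3 + 0.4 + 0.9 × (0.4 − 1.9) + 1 × (-2.7)
   = 2.3 + 0.4 − 1.35 − 2.7 = -1.35
Deviation = 1.41 − (-1.35) = 2.76 pp.

2.76 pp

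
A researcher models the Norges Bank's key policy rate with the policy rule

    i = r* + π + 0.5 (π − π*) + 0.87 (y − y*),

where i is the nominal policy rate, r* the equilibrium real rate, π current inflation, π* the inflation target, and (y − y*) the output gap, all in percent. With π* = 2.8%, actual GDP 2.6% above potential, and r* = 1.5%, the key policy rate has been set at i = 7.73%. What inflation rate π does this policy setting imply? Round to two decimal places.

Output 2.6% above potential → (y − y*) = 2.6.
Collecting π: i = r* + (1 + 0.5) π − 0.5 π* + 0.87 (y − y*)
1.5 π = 7.73 − 1.5 + 0.5 × 2.8 − 0.87 × 2.6 = 5.368
π = 5.368 / 1.5 = 3.58

3.58%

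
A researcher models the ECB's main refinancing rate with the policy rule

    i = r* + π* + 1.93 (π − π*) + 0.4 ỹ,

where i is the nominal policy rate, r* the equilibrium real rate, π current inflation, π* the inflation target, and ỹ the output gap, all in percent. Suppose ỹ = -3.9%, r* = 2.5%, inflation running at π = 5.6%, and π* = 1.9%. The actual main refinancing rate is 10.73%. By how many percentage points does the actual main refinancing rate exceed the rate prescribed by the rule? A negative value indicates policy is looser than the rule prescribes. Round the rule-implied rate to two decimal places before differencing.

i = 2.5 + 1.9 + 1.93 × (5.6 − 1.9) + 0.4 × (-3.9)
   = 2.5 + 1.9 + 7.141 − 1.56 = 9.98
Deviation = 10.73 − 9.98 = 0.75 pp.

0.75 pp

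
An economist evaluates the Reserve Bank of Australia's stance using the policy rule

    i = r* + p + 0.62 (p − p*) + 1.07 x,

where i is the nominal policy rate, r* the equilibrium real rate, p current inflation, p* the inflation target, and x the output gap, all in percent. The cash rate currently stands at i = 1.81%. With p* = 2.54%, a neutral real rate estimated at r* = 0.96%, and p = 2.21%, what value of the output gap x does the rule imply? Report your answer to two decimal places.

-1.08%

1.07 x = 1.81 − 0.96 − 2.21 − 0.62 × (2.21 − 2.54) = -1.1554
x = -1.1554 / 1.07 = -1.08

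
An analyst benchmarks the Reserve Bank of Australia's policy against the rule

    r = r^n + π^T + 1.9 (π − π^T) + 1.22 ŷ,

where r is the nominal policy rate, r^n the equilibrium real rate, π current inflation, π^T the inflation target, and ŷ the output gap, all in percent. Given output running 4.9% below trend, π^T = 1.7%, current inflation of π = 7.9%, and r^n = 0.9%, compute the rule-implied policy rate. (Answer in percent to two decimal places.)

Output 4.9% below potential → ŷ = -4.9.
r = 0.9 + 1.7 + 1.9 × (7.9 − 1.7) + 1.22 × (-4.9)
   = 0.9 + 1.7 + 11.78 − 5.978 = 8.40

8.40%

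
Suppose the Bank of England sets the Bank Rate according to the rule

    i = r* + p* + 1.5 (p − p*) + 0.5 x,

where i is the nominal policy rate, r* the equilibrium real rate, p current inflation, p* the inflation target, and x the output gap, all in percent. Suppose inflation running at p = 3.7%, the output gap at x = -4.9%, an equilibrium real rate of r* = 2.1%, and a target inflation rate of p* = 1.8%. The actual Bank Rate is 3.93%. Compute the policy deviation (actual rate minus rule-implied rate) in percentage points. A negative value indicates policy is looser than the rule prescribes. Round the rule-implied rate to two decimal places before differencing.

-0.37 pp

i = 2.1 + 1.8 + 1.5 × (3.7 − 1.8) + 0.5 × (-4.9)
   = 2.1 + 1.8 + 2.85 − 2.45 = 4.30
Deviation = 3.93 − 4.30 = -0.37 pp.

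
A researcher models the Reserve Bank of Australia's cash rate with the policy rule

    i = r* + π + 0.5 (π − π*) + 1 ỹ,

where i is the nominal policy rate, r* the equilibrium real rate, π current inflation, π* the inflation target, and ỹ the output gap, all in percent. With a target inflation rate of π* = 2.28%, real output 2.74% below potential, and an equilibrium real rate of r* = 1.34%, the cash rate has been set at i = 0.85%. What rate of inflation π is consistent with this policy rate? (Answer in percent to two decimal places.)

2.26%

Output 2.74% below potential → ỹ = -2.74.
Collecting π: i = r* + (1 + 0.5) π − 0.5 π* + 1 ỹ
1.5 π = 0.85 − 1.34 + 0.5 × 2.28 − 1 × (-2.74) = 3.39
π = 3.39 / 1.5 = 2.26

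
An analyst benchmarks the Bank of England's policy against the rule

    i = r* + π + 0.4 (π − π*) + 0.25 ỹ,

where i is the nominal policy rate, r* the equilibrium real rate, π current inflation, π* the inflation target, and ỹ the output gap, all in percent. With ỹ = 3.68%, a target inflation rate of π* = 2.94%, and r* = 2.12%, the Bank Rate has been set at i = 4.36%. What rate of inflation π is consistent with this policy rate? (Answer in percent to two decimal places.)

1.78%

Collecting π: i = r* + (1 + 0.4) π − 0.4 π* + 0.25 ỹ
1.4 π = 4.36 − 2.12 + 0.4 × 2.94 − 0.25 × 3.68 = 2.496
π = 2.496 / 1.4 = 1.78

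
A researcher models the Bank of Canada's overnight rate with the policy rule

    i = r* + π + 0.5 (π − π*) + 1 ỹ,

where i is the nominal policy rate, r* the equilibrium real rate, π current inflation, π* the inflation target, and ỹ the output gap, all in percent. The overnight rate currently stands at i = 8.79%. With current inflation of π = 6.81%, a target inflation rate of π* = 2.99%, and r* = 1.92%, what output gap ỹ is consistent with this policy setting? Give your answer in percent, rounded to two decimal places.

-1.85%

1 ỹ = 8.79 − 1.92 − 6.81 − 0.5 × (6.81 − 2.99) = -1.85
ỹ = -1.85 / 1 = -1.85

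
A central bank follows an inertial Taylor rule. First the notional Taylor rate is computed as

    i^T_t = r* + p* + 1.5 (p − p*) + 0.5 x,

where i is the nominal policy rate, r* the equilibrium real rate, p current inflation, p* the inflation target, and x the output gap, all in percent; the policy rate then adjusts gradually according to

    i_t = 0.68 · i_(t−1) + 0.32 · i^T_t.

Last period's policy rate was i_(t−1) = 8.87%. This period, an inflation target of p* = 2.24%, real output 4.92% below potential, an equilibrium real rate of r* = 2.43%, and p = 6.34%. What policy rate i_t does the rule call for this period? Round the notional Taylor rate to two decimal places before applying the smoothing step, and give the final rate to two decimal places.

8.71%

Output 4.92% below potential → x = -4.92.
i^T_t = 2.43 + 2.24 + 1.5 × (6.34 − 2.24) + 0.5 × (-4.92)
   = 2.43 + 2.24 + 6.15 − 2.46 = 8.36
i_t = 0.68 × 8.87 + 0.32 × 8.36 = 6.0316 + 2.6752 = 8.71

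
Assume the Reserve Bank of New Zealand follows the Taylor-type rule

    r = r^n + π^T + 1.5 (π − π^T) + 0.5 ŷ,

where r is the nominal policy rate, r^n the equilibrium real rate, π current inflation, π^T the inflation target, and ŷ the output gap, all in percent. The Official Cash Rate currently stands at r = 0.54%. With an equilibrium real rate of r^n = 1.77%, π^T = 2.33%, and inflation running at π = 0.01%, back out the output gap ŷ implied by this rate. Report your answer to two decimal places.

-0.16%

0.5 ŷ = 0.54 − 1.77 − 2.33 − 1.5 × (0.01 − 2.33) = -0.08
ŷ = -0.08 / 0.5 = -0.16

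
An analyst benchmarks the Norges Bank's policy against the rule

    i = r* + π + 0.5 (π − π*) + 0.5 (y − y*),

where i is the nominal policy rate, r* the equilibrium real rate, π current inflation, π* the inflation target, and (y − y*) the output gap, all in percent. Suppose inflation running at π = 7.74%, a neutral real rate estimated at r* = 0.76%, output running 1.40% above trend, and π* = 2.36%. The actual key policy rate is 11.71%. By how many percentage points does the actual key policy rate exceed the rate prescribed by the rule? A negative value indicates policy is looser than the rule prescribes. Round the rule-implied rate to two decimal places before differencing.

Output 1.40% above potential → (y − y*) = 1.40.
i = 0.76 + 7.74 + 0.5 × (7.74 − 2.36) + 0.5 × 1.40
   = 0.76 + 7.74 + 2.69 + 0.7 = 11.89
Deviation = 11.71 − 11.89 = -0.18 pp.

-0.18 pp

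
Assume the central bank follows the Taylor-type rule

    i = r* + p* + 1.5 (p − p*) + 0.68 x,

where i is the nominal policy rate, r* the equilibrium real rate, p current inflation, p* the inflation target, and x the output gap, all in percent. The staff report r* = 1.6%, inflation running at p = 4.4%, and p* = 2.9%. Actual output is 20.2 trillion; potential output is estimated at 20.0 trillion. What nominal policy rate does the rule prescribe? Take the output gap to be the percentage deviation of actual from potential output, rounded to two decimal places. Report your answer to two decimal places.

Output gap = 100 × (20.2 − 20.0) / 20.0 = 1.00%.
i = 1.60 + 2.90 + 1.5 × (4.40 − 2.90) + 0.68 × 1.00
   = 1.60 + 2.9 + 2.25 + 0.68 = 7.43

7.43%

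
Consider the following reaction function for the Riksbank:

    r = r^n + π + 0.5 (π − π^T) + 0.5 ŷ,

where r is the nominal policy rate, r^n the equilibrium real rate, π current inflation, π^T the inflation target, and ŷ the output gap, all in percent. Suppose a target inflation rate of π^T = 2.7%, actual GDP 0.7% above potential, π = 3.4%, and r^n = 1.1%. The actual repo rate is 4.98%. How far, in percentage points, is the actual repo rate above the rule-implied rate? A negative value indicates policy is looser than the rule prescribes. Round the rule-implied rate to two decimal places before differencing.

Output 0.7% above potential → ŷ = 0.7.
r = 1.1 + 3.4 + 0.5 × (3.4 − 2.7) + 0.5 × 0.7
   = 1.1 + 3.4 + 0.35 + 0.35 = 5.20
Deviation = 4.98 − 5.20 = -0.22 pp.

-0.22 pp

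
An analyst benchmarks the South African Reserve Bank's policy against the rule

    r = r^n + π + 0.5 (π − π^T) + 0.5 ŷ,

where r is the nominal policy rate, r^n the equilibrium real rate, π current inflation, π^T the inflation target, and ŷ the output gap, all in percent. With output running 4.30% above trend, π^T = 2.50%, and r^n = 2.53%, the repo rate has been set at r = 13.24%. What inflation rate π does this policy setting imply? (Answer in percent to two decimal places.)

6.54%

Output 4.30% above potential → ŷ = 4.30.
Collecting π: r = r^n + (1 + 0.5) π − 0.5 π^T + 0.5 ŷ
1.5 π = 13.24 − 2.53 + 0.5 × 2.50 − 0.5 × 4.30 = 9.81
π = 9.81 / 1.5 = 6.54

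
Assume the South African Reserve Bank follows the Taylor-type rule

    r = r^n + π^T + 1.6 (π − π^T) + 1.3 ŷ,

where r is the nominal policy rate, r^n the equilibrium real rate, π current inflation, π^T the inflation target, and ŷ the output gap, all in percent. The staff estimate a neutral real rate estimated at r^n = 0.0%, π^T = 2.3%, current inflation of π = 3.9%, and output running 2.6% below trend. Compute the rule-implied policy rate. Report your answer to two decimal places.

Output 2.6% below potential → ŷ = -2.6.
r = 0.0 + 2.3 + 1.6 × (3.9 − 2.3) + 1.3 × (-2.6)
   = 0.0 + 2.3 + 2.56 − 3.38 = 1.48

1.48%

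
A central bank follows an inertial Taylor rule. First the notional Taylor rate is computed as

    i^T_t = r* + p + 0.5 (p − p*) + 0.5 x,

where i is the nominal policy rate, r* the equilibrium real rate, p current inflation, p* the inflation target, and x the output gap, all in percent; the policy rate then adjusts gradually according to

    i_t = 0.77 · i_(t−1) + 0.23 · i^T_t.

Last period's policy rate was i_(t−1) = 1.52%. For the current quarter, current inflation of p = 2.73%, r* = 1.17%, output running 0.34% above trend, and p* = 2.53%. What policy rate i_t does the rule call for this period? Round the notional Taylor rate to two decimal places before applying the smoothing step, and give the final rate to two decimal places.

Output 0.34% above potential → x = 0.34.
i^T_t = 1.17 + 2.73 + 0.5 × (2.73 − 2.53) + 0.5 × 0.34
   = 1.17 + 2.73 + 0.1 + 0.17 = 4.17
i_t = 0.77 × 1.52 + 0.23 × 4.17 = 1.1704 + 0.9591 = 2.13

2.13%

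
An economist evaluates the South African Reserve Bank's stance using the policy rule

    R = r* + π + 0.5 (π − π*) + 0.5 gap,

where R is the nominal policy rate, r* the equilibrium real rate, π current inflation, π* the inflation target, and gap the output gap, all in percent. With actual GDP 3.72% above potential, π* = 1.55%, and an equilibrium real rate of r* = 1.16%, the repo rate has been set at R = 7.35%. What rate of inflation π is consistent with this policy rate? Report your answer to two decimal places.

Output 3.72% above potential → gap = 3.72.
Collecting π: R = r* + (1 + 0.5) π − 0.5 π* + 0.5 gap
1.5 π = 7.35 − 1.16 + 0.5 × 1.55 − 0.5 × 3.72 = 5.105
π = 5.105 / 1.5 = 3.40

3.40%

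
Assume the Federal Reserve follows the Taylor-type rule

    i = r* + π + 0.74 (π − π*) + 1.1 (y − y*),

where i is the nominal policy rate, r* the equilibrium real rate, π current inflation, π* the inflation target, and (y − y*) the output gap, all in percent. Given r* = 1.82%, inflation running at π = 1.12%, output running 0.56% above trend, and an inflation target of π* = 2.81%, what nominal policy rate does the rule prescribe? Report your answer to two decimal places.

Output 0.56% above potential → (y − y*) = 0.56.
i = 1.82 + 1.12 + 0.74 × (1.12 − 2.81) + 1.1 × 0.56
   = 1.82 + 1.12 − 1.2506 + 0.616 = 2.31

2.31%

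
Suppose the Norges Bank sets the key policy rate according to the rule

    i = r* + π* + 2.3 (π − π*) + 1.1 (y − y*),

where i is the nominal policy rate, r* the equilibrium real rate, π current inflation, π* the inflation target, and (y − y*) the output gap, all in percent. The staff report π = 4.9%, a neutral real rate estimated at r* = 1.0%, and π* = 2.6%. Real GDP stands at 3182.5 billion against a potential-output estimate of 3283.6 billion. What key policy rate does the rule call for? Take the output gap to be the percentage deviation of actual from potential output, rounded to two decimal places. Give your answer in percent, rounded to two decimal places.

5.50%

Output gap = 100 × (3182.5 − 3283.6) / 3283.6 = -3.08%.
i = 1.00 + 2.60 + 2.3 × (4.90 − 2.60) + 1.1 × (-3.08)
   = 1.00 + 2.6 + 5.29 − 3.388 = 5.50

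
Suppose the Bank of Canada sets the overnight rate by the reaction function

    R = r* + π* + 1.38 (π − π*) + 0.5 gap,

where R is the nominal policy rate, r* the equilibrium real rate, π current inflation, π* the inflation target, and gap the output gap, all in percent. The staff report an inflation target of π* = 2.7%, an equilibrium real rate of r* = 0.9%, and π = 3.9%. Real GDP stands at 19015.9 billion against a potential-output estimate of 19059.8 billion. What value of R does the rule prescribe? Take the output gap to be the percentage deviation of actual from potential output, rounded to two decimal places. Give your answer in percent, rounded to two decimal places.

5.14%

Output gap = 100 × (19015.9 − 19059.8) / 19059.8 = -0.23%.
R = 0.90 + 2.70 + 1.38 × (3.90 − 2.70) + 0.5 × (-0.23)
   = 0.90 + 2.7 + 1.656 − 0.115 = 5.14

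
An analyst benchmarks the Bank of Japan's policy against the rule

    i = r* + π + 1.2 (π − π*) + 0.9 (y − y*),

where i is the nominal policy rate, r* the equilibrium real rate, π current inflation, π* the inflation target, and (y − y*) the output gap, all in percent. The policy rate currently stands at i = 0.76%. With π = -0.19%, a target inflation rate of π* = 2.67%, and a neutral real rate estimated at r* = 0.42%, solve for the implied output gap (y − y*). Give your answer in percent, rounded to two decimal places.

0.9 (y − y*) = 0.76 − 0.42 − (-0.19) − 1.2 × ((-0.19) − 2.67) = 3.962
(y − y*) = 3.962 / 0.9 = 4.40

4.40%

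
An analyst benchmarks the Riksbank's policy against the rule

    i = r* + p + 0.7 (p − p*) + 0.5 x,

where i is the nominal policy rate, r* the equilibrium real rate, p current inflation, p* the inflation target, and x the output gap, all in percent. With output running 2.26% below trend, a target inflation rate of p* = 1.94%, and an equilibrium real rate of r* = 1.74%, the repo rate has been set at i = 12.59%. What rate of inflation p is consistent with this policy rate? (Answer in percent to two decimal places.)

7.85%

Output 2.26% below potential → x = -2.26.
Collecting p: i = r* + (1 + 0.7) p − 0.7 p* + 0.5 x
1.7 p = 12.59 − 1.74 + 0.7 × 1.94 − 0.5 × (-2.26) = 13.338
p = 13.338 / 1.7 = 7.85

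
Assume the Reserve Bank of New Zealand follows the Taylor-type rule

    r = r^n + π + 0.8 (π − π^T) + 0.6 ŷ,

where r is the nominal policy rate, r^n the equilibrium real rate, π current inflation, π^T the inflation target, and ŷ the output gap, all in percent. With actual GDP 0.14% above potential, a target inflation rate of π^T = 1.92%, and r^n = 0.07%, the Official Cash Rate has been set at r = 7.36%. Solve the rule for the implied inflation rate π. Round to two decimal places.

4.86%

Output 0.14% above potential → ŷ = 0.14.
Collecting π: r = r^n + (1 + 0.8) π − 0.8 π^T + 0.6 ŷ
1.8 π = 7.36 − 0.07 + 0.8 × 1.92 − 0.6 × 0.14 = 8.742
π = 8.742 / 1.8 = 4.86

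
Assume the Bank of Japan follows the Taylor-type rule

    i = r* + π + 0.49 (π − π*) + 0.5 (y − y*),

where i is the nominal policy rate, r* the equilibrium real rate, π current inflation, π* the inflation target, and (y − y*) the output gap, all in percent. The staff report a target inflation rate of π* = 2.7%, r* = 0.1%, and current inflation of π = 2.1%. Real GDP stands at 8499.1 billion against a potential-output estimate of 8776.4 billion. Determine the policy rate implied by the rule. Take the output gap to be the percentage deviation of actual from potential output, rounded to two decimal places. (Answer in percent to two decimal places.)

Output gap = 100 × (8499.1 − 8776.4) / 8776.4 = -3.16%.
i = 0.10 + 2.10 + 0.49 × (2.10 − 2.70) + 0.5 × (-3.16)
   = 0.10 + 2.1 − 0.294 − 1.58 = 0.33

0.33%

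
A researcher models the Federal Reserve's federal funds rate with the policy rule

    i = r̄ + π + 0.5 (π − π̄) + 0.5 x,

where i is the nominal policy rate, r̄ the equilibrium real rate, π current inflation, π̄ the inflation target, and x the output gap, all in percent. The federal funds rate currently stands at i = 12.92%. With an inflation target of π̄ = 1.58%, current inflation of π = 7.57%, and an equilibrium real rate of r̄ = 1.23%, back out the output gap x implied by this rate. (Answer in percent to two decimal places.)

0.5 x = 12.92 − 1.23 − 7.57 − 0.5 × (7.57 − 1.58) = 1.125
x = 1.125 / 0.5 = 2.25

2.25%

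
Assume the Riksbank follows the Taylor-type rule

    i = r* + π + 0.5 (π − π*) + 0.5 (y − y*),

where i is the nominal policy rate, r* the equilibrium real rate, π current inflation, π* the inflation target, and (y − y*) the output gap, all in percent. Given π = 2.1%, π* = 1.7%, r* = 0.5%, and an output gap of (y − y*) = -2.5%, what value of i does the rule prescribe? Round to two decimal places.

1.55%

i = 0.5 + 2.1 + 0.5 × (2.1 − 1.7) + 0.5 × (-2.5)
   = 0.5 + 2.1 + 0.2 − 1.25 = 1.55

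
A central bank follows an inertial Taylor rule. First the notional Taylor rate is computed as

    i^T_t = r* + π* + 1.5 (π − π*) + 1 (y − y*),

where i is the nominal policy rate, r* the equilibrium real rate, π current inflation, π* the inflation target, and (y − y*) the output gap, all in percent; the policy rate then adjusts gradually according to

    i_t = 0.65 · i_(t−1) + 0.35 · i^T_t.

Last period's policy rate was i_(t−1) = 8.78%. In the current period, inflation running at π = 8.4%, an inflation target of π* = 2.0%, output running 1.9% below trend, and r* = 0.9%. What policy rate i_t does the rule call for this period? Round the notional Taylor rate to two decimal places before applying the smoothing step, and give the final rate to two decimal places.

9.42%

Output 1.9% below potential → (y − y*) = -1.9.
i^T_t = 0.9 + 2.0 + 1.5 × (8.4 − 2.0) + 1 × (-1.9)
   = 0.9 + 2 + 9.6 − 1.9 = 10.60
i_t = 0.65 × 8.78 + 0.35 × 10.60 = 5.707 + 3.71 = 9.42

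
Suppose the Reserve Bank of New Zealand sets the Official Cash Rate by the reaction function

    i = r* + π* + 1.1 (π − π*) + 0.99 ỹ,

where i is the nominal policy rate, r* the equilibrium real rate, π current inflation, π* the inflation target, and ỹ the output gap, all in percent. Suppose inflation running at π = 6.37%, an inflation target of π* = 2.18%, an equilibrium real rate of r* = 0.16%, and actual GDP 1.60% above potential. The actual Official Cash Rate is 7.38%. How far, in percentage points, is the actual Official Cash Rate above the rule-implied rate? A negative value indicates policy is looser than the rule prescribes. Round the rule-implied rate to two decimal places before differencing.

-1.15 pp

Output 1.60% above potential → ỹ = 1.60.
i = 0.16 + 2.18 + 1.1 × (6.37 − 2.18) + 0.99 × 1.60
   = 0.16 + 2.18 + 4.609 + 1.584 = 8.53
Deviation = 7.38 − 8.53 = -1.15 pp.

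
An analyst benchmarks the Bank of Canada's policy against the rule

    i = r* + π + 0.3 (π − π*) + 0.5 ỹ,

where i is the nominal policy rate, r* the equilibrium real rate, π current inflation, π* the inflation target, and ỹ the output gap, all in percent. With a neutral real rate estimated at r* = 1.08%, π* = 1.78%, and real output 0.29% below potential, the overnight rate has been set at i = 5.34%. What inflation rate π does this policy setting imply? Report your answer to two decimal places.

Output 0.29% below potential → ỹ = -0.29.
Collecting π: i = r* + (1 + 0.3) π − 0.3 π* + 0.5 ỹ
1.3 π = 5.34 − 1.08 + 0.3 × 1.78 − 0.5 × (-0.29) = 4.939
π = 4.939 / 1.3 = 3.80

3.80%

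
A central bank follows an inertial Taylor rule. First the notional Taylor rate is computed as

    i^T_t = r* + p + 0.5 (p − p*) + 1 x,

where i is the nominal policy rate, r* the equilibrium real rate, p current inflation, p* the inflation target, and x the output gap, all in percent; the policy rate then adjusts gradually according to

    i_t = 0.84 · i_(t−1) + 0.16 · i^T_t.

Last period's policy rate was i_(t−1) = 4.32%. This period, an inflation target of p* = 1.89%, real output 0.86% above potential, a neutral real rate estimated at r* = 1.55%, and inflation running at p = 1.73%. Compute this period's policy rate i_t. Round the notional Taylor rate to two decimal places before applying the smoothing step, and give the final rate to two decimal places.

Output 0.86% above potential → x = 0.86.
i^T_t = 1.55 + 1.73 + 0.5 × (1.73 − 1.89) + 1 × 0.86
   = 1.55 + 1.73 − 0.08 + 0.86 = 4.06
i_t = 0.84 × 4.32 + 0.16 × 4.06 = 3.6288 + 0.6496 = 4.28

4.28%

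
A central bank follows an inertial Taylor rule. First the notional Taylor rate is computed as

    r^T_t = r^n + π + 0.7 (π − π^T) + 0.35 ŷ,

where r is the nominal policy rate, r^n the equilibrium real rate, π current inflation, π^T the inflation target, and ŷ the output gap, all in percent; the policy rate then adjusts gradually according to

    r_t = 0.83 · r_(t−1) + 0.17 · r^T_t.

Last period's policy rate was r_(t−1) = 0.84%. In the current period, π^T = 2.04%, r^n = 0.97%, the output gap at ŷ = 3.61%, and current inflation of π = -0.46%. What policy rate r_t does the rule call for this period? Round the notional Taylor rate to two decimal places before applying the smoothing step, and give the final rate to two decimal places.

r^T_t = 0.97 + (-0.46) + 0.7 × (-0.46 − 2.04) + 0.35 × 3.61
   = 0.97 − 0.46 − 1.75 + 1.2635 = 0.02
r_t = 0.83 × 0.84 + 0.17 × 0.02 = 0.6972 + 0.0034 = 0.70

0.70%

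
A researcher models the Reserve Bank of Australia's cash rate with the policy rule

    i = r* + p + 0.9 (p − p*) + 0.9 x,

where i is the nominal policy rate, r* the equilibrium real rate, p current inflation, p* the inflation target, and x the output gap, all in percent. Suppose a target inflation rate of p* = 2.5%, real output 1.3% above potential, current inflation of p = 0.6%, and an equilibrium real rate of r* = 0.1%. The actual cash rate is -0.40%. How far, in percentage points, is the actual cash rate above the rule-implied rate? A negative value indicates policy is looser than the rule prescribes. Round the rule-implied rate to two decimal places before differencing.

-0.56 pp

Output 1.3% above potential → x = 1.3.
i = 0.1 + 0.6 + 0.9 × (0.6 − 2.5) + 0.9 × 1.3
   = 0.1 + 0.6 − 1.71 + 1.17 = 0.16
Deviation = -0.40 − 0.16 = -0.56 pp.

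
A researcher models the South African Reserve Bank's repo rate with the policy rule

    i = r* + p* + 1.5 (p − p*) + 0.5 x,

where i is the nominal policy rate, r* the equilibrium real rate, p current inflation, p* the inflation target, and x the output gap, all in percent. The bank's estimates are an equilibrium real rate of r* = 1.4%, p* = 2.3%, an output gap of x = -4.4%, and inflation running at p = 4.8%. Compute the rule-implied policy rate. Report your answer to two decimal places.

5.25%

i = 1.4 + 2.3 + 1.5 × (4.8 − 2.3) + 0.5 × (-4.4)
   = 1.4 + 2.3 + 3.75 − 2.2 = 5.25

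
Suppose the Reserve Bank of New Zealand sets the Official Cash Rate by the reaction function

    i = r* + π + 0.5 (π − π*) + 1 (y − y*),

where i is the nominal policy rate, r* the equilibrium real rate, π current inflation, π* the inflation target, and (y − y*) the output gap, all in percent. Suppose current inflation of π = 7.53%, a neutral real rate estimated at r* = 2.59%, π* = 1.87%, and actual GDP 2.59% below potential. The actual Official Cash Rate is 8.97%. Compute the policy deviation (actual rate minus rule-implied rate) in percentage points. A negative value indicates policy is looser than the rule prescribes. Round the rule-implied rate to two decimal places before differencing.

Output 2.59% below potential → (y − y*) = -2.59.
i = 2.59 + 7.53 + 0.5 × (7.53 − 1.87) + 1 × (-2.59)
   = 2.59 + 7.53 + 2.83 − 2.59 = 10.36
Deviation = 8.97 − 10.36 = -1.39 pp.

-1.39 pp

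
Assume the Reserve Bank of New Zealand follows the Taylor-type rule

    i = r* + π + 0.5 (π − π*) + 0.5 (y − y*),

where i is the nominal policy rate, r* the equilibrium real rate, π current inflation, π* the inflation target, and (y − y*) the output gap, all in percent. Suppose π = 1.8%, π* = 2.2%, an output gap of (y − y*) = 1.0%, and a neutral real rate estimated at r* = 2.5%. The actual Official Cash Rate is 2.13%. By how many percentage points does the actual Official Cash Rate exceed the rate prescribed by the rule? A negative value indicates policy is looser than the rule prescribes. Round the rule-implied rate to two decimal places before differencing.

-2.47 pp

i = 2.5 + 1.8 + 0.5 × (1.8 − 2.2) + 0.5 × 1.0
   = 2.5 + 1.8 − 0.2 + 0.5 = 4.60
Deviation = 2.13 − 4.60 = -2.47 pp.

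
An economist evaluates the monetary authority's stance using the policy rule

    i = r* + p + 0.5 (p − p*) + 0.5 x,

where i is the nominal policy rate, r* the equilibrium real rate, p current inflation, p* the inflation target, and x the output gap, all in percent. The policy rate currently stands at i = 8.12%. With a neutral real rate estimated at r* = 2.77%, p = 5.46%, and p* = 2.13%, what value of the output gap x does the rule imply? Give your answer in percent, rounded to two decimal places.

-3.55%

0.5 x = 8.12 − 2.77 − 5.46 − 0.5 × (5.46 − 2.13) = -1.775
x = -1.775 / 0.5 = -3.55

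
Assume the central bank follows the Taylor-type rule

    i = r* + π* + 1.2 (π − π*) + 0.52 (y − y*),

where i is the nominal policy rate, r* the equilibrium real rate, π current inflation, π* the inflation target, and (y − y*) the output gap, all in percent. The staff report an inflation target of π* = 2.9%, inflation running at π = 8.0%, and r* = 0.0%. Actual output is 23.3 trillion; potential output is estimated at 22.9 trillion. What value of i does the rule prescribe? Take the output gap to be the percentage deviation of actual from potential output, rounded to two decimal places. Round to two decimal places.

Output gap = 100 × (23.3 − 22.9) / 22.9 = 1.75%.
i = 0.00 + 2.90 + 1.2 × (8.00 − 2.90) + 0.52 × 1.75
   = 0.00 + 2.9 + 6.12 + 0.91 = 9.93

9.93%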